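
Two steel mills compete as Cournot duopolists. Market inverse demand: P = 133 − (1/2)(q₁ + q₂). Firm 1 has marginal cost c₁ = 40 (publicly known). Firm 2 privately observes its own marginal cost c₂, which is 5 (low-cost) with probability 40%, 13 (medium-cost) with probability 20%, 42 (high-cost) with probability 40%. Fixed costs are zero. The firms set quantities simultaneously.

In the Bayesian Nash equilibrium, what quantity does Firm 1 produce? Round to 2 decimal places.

Firm 2 with cost c maximizes (133 − (1/2)(q₁+q₂) − c)·q₂, giving q₂(c) = (133 − c − (1/2)q₁).
E[c₂] = 0.4·5 + 0.2·13 + 0.4·42 = 21.4
Firm 1's FOC against E[q₂] yields q₁ = (133 − 2·40 + E[c₂])/(3/2) = (133 − 80 + 21.4)/(3/2) = 49.6.

49.60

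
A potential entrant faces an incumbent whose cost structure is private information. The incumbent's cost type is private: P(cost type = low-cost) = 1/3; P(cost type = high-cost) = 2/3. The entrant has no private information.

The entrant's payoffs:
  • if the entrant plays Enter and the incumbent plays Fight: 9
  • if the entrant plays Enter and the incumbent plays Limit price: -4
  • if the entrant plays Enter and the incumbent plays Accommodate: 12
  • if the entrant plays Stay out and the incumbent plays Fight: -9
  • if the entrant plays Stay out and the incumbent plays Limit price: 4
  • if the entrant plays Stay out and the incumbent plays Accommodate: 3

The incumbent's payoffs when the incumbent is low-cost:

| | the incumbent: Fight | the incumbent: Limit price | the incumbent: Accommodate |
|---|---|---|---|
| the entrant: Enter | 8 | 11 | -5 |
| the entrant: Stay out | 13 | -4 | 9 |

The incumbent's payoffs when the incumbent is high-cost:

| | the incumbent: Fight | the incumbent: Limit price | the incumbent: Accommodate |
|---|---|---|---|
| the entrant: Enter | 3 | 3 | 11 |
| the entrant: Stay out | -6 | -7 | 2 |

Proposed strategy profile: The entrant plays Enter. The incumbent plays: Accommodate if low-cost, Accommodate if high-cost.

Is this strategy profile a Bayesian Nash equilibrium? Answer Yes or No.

The entrant plays Enter: E[Enter] = 1/3·(12) + 2/3·(12) = 12; E[Stay out] = 3. Best-responding. ✓
The incumbent (cost type low-cost), facing Enter: Fight gives 8, Limit price gives 11, Accommodate gives -5. Proposed Accommodate is not best — profitable deviation exists. ✗
The incumbent (cost type high-cost), facing Enter: Fight gives 3, Limit price gives 3, Accommodate gives 11. Proposed Accommodate is best. ✓

No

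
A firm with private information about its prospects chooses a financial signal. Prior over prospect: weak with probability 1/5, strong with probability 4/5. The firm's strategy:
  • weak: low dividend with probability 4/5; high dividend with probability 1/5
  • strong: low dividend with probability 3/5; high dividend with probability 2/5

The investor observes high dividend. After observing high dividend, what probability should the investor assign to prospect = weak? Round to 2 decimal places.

0.11

P(high dividend) = (1/5)·(1/5) + (4/5)·(2/5) = 9/25
P(weak | high dividend) = ((1/5)·(1/5)) / (9/25) = (1/25) / (9/25) = 1/9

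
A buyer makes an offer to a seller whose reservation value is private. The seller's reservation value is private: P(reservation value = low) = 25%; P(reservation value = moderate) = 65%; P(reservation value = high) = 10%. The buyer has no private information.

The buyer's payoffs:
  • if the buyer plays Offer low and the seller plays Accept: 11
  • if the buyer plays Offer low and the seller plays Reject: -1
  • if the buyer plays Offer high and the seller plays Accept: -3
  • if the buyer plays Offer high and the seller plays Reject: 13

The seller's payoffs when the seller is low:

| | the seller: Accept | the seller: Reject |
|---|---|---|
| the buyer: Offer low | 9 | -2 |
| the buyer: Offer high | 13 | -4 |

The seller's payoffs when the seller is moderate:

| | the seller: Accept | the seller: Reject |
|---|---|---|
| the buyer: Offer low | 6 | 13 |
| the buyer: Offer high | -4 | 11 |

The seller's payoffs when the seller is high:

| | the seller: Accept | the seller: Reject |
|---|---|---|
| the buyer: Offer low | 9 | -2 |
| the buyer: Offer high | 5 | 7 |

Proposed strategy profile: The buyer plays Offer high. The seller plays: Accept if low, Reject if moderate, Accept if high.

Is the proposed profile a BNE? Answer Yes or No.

No

A profile is a BNE iff every type of every player is best-responding given beliefs about the other side.
The buyer plays Offer high: E[Offer high] = 0.25·(-3) + 0.65·(13) + 0.1·(-3) = 7.4; E[Offer low] = 3.2. Best-responding. ✓
The seller (reservation value low), facing Offer high: Accept gives 13, Reject gives -4. Proposed Accept is best. ✓
The seller (reservation value moderate), facing Offer high: Accept gives -4, Reject gives 11. Proposed Reject is best. ✓
The seller (reservation value high), facing Offer high: Accept gives 5, Reject gives 7. Proposed Accept is not best — profitable deviation exists. ✗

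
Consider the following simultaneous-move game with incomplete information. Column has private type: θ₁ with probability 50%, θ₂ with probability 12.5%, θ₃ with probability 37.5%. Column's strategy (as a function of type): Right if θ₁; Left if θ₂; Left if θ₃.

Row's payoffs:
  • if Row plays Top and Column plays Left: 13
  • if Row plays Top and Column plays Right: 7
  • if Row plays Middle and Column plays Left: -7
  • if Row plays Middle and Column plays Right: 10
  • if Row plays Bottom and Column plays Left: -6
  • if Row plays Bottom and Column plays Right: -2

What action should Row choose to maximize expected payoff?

Top

E[Top] = 0.5·(7) + 0.125·(13) + 0.375·(13) = 10
E[Middle] = 0.5·(10) + 0.125·(-7) + 0.375·(-7) = 1.5
E[Bottom] = 0.5·(-2) + 0.125·(-6) + 0.375·(-6) = -4
Best response: Top (10 is the largest).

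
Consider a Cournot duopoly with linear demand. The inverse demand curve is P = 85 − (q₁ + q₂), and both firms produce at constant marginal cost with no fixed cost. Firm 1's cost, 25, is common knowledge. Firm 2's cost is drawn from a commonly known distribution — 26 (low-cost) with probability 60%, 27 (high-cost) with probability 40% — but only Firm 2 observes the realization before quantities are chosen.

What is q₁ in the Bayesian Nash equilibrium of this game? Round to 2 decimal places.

20.47

Each type of Firm 2 best-responds to q₁; Firm 1 best-responds to the expected q₂ over Firm 2's types.
Firm 2 with cost c maximizes (85 − (q₁+q₂) − c)·q₂, giving q₂(c) = (85 − c − q₁)/2.
E[c₂] = 0.6·26 + 0.4·27 = 26.4
Firm 1's FOC against E[q₂] yields q₁ = (85 − 2·25 + E[c₂])/3 = (85 − 50 + 26.4)/3 = 20.4667.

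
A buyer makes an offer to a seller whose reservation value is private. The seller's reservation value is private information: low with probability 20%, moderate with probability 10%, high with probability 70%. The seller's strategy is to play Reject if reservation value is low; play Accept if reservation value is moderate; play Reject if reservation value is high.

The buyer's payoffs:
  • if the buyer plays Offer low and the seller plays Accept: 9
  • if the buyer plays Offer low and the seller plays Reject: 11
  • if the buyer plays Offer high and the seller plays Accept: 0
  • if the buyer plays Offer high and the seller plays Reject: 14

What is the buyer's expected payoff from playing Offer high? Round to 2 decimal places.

Take the expectation over the seller's reservation value, weighting each type's action by its prior probability.
E[Offer high] = 0.2·14 + 0.1·0 + 0.7·14 = 2.8 + 0 + 9.8 = 12.6

12.60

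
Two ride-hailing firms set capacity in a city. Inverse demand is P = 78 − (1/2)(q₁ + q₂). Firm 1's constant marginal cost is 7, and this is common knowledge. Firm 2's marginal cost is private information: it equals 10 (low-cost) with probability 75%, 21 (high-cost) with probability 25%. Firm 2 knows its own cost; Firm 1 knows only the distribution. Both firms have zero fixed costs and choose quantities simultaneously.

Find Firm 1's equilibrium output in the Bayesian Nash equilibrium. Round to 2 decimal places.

51.17

Firm 2 with cost c maximizes (78 − (1/2)(q₁+q₂) − c)·q₂, giving q₂(c) = (78 − c − (1/2)q₁).
E[c₂] = 0.75·10 + 0.25·21 = 12.75
Firm 1's FOC against E[q₂] yields q₁ = (78 − 2·7 + E[c₂])/(3/2) = (78 − 14 + 12.75)/(3/2) = 51.1667.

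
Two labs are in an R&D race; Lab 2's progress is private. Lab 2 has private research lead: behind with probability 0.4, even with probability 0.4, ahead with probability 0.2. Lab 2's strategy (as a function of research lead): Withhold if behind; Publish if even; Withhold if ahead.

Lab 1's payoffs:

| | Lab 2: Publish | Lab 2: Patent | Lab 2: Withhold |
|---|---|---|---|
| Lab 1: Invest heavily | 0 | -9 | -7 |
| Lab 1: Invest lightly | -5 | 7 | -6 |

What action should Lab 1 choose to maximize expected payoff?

Invest heavily

E[Invest heavily] = 0.4·(-7) + 0.4·(0) + 0.2·(-7) = -4.2
E[Invest lightly] = 0.4·(-6) + 0.4·(-5) + 0.2·(-6) = -5.6
Best response: Invest heavily (-4.2 is the largest).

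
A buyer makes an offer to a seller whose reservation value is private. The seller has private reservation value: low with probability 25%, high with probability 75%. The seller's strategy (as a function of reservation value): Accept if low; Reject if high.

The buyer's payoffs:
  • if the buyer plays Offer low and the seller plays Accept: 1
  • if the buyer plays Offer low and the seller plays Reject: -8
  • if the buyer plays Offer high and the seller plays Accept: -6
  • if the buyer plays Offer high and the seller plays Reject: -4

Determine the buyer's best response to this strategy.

Offer high

E[Offer low] = 0.25·(1) + 0.75·(-8) = -5.75
E[Offer high] = 0.25·(-6) + 0.75·(-4) = -4.5
Best response: Offer high (-4.5 is the largest).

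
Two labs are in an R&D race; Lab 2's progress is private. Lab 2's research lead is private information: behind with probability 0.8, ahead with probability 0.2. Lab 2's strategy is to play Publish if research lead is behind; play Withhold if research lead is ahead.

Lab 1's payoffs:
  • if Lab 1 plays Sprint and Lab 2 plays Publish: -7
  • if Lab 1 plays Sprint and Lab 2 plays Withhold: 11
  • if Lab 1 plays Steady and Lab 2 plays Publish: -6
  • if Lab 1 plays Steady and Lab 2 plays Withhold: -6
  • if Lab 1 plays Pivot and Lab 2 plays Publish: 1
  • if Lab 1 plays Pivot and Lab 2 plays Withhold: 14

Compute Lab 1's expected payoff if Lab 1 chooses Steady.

-6

E[Steady] = 0.8·(-6) + 0.2·(-6) = (-4.8) + (-1.2) = -6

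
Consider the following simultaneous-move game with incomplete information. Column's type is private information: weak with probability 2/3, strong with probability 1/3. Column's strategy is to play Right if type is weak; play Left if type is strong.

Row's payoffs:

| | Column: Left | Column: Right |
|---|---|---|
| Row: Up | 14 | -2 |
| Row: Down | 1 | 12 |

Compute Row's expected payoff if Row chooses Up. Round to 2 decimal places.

E[Up] = 2/3·(-2) + 1/3·14 = (-4/3) + 14/3 = 10/3

3.33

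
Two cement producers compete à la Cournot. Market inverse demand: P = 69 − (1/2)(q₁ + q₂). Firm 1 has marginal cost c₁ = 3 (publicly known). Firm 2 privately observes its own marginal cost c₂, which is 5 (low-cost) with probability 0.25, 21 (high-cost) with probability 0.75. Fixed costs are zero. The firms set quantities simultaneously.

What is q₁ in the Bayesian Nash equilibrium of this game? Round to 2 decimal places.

53.33

Type-c best response for Firm 2: q₂(c) = (69 − c) − q₁/2.
Firm 1 maximizes expected profit; its first-order condition is 69 − q₁ − (1/2)E[q₂] − 3 = 0.
Substituting E[q₂] and solving: E[c₂] = 17, so q₁ = (69 − 2·3 + 17)/(3/2) = 53.3333.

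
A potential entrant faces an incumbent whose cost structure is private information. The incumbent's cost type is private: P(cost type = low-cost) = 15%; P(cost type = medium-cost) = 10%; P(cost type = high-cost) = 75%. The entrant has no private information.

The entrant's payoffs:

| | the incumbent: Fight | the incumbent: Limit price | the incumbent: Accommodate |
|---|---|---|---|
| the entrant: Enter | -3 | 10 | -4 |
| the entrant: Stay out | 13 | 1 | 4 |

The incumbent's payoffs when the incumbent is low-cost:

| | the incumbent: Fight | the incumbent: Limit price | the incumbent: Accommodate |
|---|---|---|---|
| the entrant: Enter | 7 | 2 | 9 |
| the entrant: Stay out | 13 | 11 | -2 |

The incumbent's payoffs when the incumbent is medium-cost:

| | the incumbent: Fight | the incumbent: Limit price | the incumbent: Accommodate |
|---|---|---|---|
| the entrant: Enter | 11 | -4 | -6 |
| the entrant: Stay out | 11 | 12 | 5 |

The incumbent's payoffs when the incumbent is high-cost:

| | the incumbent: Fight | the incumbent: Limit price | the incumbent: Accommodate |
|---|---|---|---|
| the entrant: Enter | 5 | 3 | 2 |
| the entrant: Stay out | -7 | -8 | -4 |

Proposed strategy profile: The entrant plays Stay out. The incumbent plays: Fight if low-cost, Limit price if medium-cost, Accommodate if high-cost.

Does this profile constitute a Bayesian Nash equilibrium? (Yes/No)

Yes

The entrant plays Stay out: E[Stay out] = 0.15·(13) + 0.1·(1) + 0.75·(4) = 5.05; E[Enter] = -2.45. Best-responding. ✓
The incumbent (cost type low-cost), facing Stay out: Fight gives 13, Limit price gives 11, Accommodate gives -2. Proposed Fight is best. ✓
The incumbent (cost type medium-cost), facing Stay out: Fight gives 11, Limit price gives 12, Accommodate gives 5. Proposed Limit price is best. ✓
The incumbent (cost type high-cost), facing Stay out: Fight gives -7, Limit price gives -8, Accommodate gives -4. Proposed Accommodate is best. ✓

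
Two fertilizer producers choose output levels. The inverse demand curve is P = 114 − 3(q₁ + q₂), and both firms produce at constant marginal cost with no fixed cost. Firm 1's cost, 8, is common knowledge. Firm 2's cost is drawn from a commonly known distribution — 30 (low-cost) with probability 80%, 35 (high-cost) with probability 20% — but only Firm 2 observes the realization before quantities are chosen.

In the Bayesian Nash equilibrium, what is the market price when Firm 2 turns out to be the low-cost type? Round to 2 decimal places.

50.50

Firm 2 with cost c maximizes (114 − 3(q₁+q₂) − c)·q₂, giving q₂(c) = (114 − c − 3q₁)/6.
E[c₂] = 0.8·30 + 0.2·35 = 31
Firm 1's FOC against E[q₂] yields q₁ = (114 − 2·8 + E[c₂])/9 = (114 − 16 + 31)/9 = 14.3333.
q₂(low-cost) = 6.83333, so P = 114 − 3·(14.3333 + 6.83333) = 50.5.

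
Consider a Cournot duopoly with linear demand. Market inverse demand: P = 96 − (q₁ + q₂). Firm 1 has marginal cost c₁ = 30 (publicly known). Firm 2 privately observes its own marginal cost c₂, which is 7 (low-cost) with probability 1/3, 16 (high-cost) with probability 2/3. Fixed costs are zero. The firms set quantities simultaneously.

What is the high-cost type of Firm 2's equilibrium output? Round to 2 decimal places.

31.83

Firm 2 with cost c maximizes (96 − (q₁+q₂) − c)·q₂, giving q₂(c) = (96 − c − q₁)/2.
E[c₂] = 1/3·7 + 2/3·16 = 13
Firm 1's FOC against E[q₂] yields q₁ = (96 − 2·30 + E[c₂])/3 = (96 − 60 + 13)/3 = 16.3333.
q₂(high-cost) = (96 − 16 − 16.3333)/2 = 31.8333.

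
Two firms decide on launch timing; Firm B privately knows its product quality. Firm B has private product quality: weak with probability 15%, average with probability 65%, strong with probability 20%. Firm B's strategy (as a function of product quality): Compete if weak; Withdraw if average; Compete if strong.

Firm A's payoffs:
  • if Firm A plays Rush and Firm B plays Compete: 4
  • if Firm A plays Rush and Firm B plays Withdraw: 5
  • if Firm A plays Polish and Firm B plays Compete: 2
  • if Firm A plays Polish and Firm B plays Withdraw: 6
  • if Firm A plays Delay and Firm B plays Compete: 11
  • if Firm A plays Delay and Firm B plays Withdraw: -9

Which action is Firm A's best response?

Rush

E[Rush] = 0.15·(4) + 0.65·(5) + 0.2·(4) = 4.65
E[Polish] = 0.15·(2) + 0.65·(6) + 0.2·(2) = 4.6
E[Delay] = 0.15·(11) + 0.65·(-9) + 0.2·(11) = -2
Best response: Rush (4.65 is the largest).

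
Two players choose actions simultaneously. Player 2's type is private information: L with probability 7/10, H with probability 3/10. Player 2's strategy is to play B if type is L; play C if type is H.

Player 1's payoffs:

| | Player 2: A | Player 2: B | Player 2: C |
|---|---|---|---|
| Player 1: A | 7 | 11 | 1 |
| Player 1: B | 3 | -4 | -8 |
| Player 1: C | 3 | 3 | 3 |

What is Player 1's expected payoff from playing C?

3

E[C] = 7/10·3 + 3/10·3 = 21/10 + 9/10 = 3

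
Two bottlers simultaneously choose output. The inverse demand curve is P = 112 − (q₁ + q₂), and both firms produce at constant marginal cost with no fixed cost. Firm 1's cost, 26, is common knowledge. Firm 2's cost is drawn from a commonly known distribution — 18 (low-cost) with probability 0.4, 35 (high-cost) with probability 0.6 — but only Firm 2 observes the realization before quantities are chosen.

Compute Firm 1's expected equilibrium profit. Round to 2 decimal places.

Firm 2 with cost c maximizes (112 − (q₁+q₂) − c)·q₂, giving q₂(c) = (112 − c − q₁)/2.
E[c₂] = 0.4·18 + 0.6·35 = 28.2
Firm 1's FOC against E[q₂] yields q₁ = (112 − 2·26 + E[c₂])/3 = (112 − 52 + 28.2)/3 = 29.4.
E[P] = 112 − (q₁ + E[q₂]) = 55.4; Firm 1's expected profit = (E[P] − 26)·q₁ = (55.4 − 26)·29.4 = 864.36.

864.36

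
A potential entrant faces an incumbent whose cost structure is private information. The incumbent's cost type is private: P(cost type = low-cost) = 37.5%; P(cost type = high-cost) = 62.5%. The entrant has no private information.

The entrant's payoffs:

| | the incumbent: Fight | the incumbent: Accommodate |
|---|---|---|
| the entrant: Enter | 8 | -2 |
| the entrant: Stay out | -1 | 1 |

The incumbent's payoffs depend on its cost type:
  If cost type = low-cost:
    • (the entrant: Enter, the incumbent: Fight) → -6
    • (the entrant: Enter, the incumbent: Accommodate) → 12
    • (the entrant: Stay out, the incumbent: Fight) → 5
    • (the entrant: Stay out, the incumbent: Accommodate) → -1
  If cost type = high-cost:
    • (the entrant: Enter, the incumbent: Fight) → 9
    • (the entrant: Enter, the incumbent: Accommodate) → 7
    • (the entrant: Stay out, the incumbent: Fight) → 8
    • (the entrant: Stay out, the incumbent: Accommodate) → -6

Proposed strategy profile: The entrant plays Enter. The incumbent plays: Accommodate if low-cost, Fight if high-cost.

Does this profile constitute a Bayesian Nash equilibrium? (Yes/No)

The entrant plays Enter: E[Enter] = 0.375·(-2) + 0.625·(8) = 4.25; E[Stay out] = -0.25. Best-responding. ✓
The incumbent (cost type low-cost), facing Enter: Fight gives -6, Accommodate gives 12. Proposed Accommodate is best. ✓
The incumbent (cost type high-cost), facing Enter: Fight gives 9, Accommodate gives 7. Proposed Fight is best. ✓

Yes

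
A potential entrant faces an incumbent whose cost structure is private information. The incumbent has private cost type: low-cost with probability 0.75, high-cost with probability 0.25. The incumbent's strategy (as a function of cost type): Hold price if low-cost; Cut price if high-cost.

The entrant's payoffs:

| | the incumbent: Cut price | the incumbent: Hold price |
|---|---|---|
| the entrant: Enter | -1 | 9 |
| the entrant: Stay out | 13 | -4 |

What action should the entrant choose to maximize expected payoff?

Enter

E[Enter] = 0.75·(9) + 0.25·(-1) = 6.5
E[Stay out] = 0.75·(-4) + 0.25·(13) = 0.25
Best response: Enter (6.5 is the largest).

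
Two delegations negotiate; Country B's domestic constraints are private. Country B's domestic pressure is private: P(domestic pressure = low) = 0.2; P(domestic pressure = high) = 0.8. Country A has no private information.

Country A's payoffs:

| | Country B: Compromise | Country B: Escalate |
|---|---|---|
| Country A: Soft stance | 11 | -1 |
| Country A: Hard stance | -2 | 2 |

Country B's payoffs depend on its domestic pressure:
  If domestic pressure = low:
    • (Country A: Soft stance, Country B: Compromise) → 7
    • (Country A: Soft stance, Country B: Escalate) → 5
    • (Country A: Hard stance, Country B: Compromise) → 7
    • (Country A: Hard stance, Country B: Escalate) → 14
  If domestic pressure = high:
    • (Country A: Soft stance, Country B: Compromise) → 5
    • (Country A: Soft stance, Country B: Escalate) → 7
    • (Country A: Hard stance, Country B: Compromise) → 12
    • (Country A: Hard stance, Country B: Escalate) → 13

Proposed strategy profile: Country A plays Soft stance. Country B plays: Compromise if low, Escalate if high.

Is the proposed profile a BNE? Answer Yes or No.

Yes

Country A plays Soft stance: E[Soft stance] = 0.2·(11) + 0.8·(-1) = 1.4; E[Hard stance] = 1.2. Best-responding. ✓
Country B (domestic pressure low), facing Soft stance: Compromise gives 7, Escalate gives 5. Proposed Compromise is best. ✓
Country B (domestic pressure high), facing Soft stance: Compromise gives 5, Escalate gives 7. Proposed Escalate is best. ✓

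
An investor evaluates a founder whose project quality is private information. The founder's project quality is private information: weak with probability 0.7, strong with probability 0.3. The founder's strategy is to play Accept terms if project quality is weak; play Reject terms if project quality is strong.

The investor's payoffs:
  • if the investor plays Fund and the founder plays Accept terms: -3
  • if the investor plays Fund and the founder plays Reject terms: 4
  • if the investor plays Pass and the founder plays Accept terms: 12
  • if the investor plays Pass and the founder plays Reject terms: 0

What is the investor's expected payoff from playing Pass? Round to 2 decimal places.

E[Pass] = 0.7·12 + 0.3·0 = 8.4 + 0 = 8.4

8.40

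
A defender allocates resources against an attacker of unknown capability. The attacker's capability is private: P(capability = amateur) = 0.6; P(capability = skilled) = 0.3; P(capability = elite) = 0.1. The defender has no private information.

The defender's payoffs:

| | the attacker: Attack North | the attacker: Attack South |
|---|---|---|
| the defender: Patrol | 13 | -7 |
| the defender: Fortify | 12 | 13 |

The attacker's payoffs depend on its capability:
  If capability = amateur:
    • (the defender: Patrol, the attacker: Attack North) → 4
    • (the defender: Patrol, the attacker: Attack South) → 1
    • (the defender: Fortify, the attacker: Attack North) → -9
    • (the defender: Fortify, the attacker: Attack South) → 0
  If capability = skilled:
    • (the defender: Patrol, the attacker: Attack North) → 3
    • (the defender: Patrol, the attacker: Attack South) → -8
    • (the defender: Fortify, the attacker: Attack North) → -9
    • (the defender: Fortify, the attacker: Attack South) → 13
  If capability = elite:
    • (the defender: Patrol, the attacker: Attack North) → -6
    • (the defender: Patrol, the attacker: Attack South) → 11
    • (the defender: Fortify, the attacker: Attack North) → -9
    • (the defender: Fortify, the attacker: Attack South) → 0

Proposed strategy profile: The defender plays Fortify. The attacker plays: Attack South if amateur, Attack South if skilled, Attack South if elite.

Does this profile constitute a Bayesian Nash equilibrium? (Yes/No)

Yes

A profile is a BNE iff every type of every player is best-responding given beliefs about the other side.
The defender plays Fortify: E[Fortify] = 0.6·(13) + 0.3·(13) + 0.1·(13) = 13; E[Patrol] = -7. Best-responding. ✓
The attacker (capability amateur), facing Fortify: Attack North gives -9, Attack South gives 0. Proposed Attack South is best. ✓
The attacker (capability skilled), facing Fortify: Attack North gives -9, Attack South gives 13. Proposed Attack South is best. ✓
The attacker (capability elite), facing Fortify: Attack North gives -9, Attack South gives 0. Proposed Attack South is best. ✓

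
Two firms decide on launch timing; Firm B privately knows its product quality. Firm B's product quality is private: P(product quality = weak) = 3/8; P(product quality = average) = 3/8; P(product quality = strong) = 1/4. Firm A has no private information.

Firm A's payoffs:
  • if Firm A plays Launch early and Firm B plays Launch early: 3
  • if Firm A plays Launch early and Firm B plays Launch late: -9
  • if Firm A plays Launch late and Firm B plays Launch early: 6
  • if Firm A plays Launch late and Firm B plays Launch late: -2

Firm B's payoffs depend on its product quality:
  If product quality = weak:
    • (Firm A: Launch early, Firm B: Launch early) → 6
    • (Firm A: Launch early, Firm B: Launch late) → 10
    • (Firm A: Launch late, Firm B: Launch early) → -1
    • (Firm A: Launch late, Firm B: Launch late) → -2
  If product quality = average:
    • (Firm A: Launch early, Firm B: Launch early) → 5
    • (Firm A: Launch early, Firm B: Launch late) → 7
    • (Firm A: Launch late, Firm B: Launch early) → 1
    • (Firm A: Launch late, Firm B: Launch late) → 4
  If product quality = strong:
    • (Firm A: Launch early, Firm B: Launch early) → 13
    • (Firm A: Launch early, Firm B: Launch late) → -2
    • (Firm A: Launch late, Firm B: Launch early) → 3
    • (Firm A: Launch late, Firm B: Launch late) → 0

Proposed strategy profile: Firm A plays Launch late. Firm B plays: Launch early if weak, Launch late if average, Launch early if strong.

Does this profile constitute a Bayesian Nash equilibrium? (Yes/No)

Yes

Firm A plays Launch late: E[Launch late] = 3/8·(6) + 3/8·(-2) + 1/4·(6) = 3; E[Launch early] = -3/2. Best-responding. ✓
Firm B (product quality weak), facing Launch late: Launch early gives -1, Launch late gives -2. Proposed Launch early is best. ✓
Firm B (product quality average), facing Launch late: Launch early gives 1, Launch late gives 4. Proposed Launch late is best. ✓
Firm B (product quality strong), facing Launch late: Launch early gives 3, Launch late gives 0. Proposed Launch early is best. ✓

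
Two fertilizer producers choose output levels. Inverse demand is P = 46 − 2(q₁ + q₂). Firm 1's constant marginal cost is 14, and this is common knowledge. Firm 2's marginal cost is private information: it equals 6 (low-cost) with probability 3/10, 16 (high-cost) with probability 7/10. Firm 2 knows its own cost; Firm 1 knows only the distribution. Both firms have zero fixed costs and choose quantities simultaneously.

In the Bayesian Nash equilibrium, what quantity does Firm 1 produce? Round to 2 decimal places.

Firm 2 with cost c maximizes (46 − 2(q₁+q₂) − c)·q₂, giving q₂(c) = (46 − c − 2q₁)/4.
E[c₂] = 3/10·6 + 7/10·16 = 13
Firm 1's FOC against E[q₂] yields q₁ = (46 − 2·14 + E[c₂])/6 = (46 − 28 + 13)/6 = 5.16667.

5.17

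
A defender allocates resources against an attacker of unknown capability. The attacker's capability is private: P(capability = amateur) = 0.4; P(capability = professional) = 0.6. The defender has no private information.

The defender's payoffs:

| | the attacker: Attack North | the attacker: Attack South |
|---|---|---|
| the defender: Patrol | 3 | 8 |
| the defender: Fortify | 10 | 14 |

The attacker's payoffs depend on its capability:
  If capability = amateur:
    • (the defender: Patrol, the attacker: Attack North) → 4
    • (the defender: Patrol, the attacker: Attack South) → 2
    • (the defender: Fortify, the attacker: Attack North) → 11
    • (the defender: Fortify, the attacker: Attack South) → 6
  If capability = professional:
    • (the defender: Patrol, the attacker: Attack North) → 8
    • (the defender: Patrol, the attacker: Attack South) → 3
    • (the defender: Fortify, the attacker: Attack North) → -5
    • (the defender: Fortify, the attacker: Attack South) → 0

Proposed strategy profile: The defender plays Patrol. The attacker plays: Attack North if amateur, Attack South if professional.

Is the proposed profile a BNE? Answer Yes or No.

The defender plays Patrol: E[Patrol] = 0.4·(3) + 0.6·(8) = 6; E[Fortify] = 12.4. Not best-responding. ✗
The attacker (capability amateur), facing Patrol: Attack North gives 4, Attack South gives 2. Proposed Attack North is best. ✓
The attacker (capability professional), facing Patrol: Attack North gives 8, Attack South gives 3. Proposed Attack South is not best — profitable deviation exists. ✗

No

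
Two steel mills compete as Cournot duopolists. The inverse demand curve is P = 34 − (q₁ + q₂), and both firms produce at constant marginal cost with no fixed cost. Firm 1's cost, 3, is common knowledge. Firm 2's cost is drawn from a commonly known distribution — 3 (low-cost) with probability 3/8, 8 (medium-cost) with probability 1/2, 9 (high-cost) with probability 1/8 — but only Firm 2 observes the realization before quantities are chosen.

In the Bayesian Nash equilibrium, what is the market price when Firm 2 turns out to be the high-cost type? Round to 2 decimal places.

Type-c best response for Firm 2: q₂(c) = (34 − c)/2 − q₁/2.
Firm 1 maximizes expected profit; its first-order condition is 34 − 2q₁ − E[q₂] − 3 = 0.
Substituting E[q₂] and solving: E[c₂] = 6.25, so q₁ = (34 − 2·3 + 6.25)/3 = 11.4167.
q₂(high-cost) = 6.79167, so P = 34 − (11.4167 + 6.79167) = 15.7917.

15.79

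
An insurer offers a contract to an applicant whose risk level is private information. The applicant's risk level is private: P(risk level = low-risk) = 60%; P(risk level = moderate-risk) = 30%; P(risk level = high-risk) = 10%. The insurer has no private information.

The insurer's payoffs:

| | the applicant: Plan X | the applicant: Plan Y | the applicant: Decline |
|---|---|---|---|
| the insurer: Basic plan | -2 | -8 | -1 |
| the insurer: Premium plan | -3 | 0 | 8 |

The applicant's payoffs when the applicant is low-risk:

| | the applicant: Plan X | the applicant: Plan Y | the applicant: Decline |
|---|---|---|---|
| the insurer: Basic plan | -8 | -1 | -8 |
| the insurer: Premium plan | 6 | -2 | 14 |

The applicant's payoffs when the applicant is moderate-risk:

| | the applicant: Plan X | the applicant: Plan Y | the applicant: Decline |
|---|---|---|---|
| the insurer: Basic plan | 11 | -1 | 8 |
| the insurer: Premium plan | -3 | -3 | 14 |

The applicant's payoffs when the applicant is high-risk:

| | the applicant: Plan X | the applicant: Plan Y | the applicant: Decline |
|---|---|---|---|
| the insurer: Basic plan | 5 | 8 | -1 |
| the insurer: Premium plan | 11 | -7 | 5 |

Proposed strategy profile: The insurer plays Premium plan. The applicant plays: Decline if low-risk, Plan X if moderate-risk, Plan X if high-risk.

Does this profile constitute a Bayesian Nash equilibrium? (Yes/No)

The insurer plays Premium plan: E[Premium plan] = 0.6·(8) + 0.3·(-3) + 0.1·(-3) = 3.6; E[Basic plan] = -1.4. Best-responding. ✓
The applicant (risk level low-risk), facing Premium plan: Plan X gives 6, Plan Y gives -2, Decline gives 14. Proposed Decline is best. ✓
The applicant (risk level moderate-risk), facing Premium plan: Plan X gives -3, Plan Y gives -3, Decline gives 14. Proposed Plan X is not best — profitable deviation exists. ✗
The applicant (risk level high-risk), facing Premium plan: Plan X gives 11, Plan Y gives -7, Decline gives 5. Proposed Plan X is best. ✓

No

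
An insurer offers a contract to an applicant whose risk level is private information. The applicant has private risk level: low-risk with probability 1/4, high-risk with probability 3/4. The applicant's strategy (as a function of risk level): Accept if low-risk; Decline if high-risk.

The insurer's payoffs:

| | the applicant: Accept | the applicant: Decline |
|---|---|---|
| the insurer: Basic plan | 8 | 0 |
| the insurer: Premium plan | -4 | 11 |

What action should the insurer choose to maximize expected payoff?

E[Basic plan] = 1/4·(8) + 3/4·(0) = 2
E[Premium plan] = 1/4·(-4) + 3/4·(11) = 29/4
Best response: Premium plan (29/4 is the largest).

Premium plan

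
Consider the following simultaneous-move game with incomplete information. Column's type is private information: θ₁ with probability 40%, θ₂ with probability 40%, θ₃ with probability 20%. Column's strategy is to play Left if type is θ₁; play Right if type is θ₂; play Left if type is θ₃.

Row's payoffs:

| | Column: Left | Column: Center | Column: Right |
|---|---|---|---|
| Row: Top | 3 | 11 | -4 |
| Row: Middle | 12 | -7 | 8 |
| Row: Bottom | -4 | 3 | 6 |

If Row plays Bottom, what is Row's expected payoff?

0

Take the expectation over Column's type, weighting each type's action by its prior probability.
E[Bottom] = 0.4·(-4) + 0.4·6 + 0.2·(-4) = (-1.6) + 2.4 + (-0.8) = 0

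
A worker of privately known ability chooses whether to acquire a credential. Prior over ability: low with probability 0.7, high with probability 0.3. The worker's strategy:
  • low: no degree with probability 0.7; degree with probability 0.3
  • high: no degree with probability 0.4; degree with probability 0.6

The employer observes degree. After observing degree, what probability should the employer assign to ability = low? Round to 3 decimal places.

0.538

P(degree) = 0.7·0.3 + 0.3·0.6 = 0.39
P(low | degree) = (0.7·0.3) / 0.39 = 0.21 / 0.39 = 0.538462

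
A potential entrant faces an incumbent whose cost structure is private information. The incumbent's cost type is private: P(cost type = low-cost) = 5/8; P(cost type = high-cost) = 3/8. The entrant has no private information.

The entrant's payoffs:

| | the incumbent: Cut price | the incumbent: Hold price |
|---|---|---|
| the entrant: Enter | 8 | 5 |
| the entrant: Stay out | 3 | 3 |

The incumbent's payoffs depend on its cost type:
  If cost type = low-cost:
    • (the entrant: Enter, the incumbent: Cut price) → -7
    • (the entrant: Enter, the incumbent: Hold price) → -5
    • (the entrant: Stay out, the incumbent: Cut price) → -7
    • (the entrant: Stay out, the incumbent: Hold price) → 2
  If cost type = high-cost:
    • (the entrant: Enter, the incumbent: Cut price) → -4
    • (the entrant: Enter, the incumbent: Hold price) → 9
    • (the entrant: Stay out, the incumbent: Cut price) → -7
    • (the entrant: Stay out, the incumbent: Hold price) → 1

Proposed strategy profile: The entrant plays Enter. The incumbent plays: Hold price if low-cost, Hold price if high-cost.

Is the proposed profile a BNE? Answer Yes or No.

A profile is a BNE iff every type of every player is best-responding given beliefs about the other side.
The entrant plays Enter: E[Enter] = 5/8·(5) + 3/8·(5) = 5; E[Stay out] = 3. Best-responding. ✓
The incumbent (cost type low-cost), facing Enter: Cut price gives -7, Hold price gives -5. Proposed Hold price is best. ✓
The incumbent (cost type high-cost), facing Enter: Cut price gives -4, Hold price gives 9. Proposed Hold price is best. ✓

Yes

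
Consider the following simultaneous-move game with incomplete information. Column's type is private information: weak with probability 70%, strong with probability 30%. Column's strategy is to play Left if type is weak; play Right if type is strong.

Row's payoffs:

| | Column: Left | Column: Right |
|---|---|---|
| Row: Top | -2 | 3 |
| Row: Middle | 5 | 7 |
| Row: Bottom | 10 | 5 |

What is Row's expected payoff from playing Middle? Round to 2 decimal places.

E[Middle] = 0.7·5 + 0.3·7 = 3.5 + 2.1 = 5.6

5.60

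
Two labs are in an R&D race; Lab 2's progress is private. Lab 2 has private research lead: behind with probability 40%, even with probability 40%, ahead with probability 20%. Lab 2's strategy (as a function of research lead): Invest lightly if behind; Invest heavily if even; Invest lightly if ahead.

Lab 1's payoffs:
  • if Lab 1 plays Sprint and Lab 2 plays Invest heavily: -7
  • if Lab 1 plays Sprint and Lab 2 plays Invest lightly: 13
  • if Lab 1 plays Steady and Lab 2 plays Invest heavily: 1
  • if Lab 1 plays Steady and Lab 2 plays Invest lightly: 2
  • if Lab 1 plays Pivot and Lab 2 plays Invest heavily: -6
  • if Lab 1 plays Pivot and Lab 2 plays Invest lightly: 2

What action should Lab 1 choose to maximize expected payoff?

Sprint

E[Sprint] = 0.4·(13) + 0.4·(-7) + 0.2·(13) = 5
E[Steady] = 0.4·(2) + 0.4·(1) + 0.2·(2) = 1.6
E[Pivot] = 0.4·(2) + 0.4·(-6) + 0.2·(2) = -1.2
Best response: Sprint (5 is the largest).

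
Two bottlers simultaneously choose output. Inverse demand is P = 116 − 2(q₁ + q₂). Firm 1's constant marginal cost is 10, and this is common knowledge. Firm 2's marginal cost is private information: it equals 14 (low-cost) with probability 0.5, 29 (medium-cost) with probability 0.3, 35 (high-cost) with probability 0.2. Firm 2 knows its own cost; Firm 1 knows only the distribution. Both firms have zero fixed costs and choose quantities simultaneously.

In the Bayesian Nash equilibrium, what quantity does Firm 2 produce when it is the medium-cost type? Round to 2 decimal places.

Firm 2 with cost c maximizes (116 − 2(q₁+q₂) − c)·q₂, giving q₂(c) = (116 − c − 2q₁)/4.
E[c₂] = 0.5·14 + 0.3·29 + 0.2·35 = 22.7
Firm 1's FOC against E[q₂] yields q₁ = (116 − 2·10 + E[c₂])/6 = (116 − 20 + 22.7)/6 = 19.7833.
q₂(medium-cost) = (116 − 29 − 2·19.7833)/4 = 11.8583.

11.86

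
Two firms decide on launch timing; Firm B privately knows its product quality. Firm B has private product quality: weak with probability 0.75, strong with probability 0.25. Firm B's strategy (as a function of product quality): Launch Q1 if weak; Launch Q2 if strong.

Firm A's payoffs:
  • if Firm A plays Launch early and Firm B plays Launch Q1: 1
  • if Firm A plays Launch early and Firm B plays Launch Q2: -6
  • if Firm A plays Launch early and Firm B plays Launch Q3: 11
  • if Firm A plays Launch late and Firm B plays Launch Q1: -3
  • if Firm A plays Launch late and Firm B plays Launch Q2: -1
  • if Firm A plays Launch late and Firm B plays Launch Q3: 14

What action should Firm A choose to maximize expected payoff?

Launch early

E[Launch early] = 0.75·(1) + 0.25·(-6) = -0.75
E[Launch late] = 0.75·(-3) + 0.25·(-1) = -2.5
Best response: Launch early (-0.75 is the largest).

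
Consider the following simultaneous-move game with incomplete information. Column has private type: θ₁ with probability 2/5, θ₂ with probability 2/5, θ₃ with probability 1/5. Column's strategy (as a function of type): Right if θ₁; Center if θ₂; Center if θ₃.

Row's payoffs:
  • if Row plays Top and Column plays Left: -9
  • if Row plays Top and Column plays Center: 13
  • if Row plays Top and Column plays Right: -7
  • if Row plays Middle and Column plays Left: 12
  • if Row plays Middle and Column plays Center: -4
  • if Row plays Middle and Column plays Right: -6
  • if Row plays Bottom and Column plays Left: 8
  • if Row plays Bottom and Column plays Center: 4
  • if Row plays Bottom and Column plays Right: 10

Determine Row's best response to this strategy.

E[Top] = 2/5·(-7) + 2/5·(13) + 1/5·(13) = 5
E[Middle] = 2/5·(-6) + 2/5·(-4) + 1/5·(-4) = -24/5
E[Bottom] = 2/5·(10) + 2/5·(4) + 1/5·(4) = 32/5
Best response: Bottom (32/5 is the largest).

Bottom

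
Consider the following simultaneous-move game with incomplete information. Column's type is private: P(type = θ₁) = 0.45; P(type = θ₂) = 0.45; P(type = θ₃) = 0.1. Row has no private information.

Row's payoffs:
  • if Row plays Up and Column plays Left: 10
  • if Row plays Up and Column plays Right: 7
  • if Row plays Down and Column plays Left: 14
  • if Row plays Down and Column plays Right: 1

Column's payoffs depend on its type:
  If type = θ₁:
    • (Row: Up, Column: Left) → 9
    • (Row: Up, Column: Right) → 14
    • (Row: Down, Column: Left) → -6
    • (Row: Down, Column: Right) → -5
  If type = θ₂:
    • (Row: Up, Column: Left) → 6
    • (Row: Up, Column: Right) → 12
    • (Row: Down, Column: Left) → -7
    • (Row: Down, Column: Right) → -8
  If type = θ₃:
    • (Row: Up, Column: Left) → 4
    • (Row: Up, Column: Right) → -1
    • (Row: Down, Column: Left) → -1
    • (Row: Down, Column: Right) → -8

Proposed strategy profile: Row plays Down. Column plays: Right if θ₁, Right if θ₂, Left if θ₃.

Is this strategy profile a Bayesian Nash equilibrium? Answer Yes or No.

No

Row plays Down: E[Down] = 0.45·(1) + 0.45·(1) + 0.1·(14) = 2.3; E[Up] = 7.3. Not best-responding. ✗
Column (type θ₁), facing Down: Left gives -6, Right gives -5. Proposed Right is best. ✓
Column (type θ₂), facing Down: Left gives -7, Right gives -8. Proposed Right is not best — profitable deviation exists. ✗
Column (type θ₃), facing Down: Left gives -1, Right gives -8. Proposed Left is best. ✓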